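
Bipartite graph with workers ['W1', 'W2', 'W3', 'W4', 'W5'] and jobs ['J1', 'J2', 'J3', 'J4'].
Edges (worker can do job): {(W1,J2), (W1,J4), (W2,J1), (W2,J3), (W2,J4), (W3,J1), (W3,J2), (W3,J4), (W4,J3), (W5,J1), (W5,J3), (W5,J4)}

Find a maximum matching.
Matching: {(W1,J2), (W2,J4), (W3,J1), (W5,J3)}

Maximum matching (size 4):
  W1 → J2
  W2 → J4
  W3 → J1
  W5 → J3

Each worker is assigned to at most one job, and each job to at most one worker.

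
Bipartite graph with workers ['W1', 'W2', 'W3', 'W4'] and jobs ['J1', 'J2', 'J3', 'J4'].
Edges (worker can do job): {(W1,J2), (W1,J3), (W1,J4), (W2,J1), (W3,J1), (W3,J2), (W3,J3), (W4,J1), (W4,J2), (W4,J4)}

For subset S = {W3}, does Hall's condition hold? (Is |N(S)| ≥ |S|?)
Yes: |N(S)| = 3, |S| = 1

Subset S = {W3}
Neighbors N(S) = {J1, J2, J3}

|N(S)| = 3, |S| = 1
Hall's condition: |N(S)| ≥ |S| is satisfied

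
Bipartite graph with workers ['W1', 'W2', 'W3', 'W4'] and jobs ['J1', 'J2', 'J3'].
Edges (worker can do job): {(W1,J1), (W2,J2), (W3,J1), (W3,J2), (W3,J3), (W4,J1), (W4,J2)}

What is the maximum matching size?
Maximum matching size = 3

Maximum matching: {(W2,J2), (W3,J3), (W4,J1)}
Size: 3

This assigns 3 workers to 3 distinct jobs.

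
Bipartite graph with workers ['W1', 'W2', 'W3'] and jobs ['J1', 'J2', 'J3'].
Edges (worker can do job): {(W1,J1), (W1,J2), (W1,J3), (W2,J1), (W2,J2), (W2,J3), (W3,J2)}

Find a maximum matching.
Matching: {(W1,J1), (W2,J3), (W3,J2)}

Maximum matching (size 3):
  W1 → J1
  W2 → J3
  W3 → J2

Each worker is assigned to at most one job, and each job to at most one worker.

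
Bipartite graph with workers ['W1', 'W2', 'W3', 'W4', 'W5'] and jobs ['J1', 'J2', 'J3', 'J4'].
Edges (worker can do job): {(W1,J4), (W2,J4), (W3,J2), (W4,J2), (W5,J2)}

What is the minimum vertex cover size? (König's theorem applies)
Minimum vertex cover size = 2

By König's theorem: in bipartite graphs,
min vertex cover = max matching = 2

Maximum matching has size 2, so minimum vertex cover also has size 2.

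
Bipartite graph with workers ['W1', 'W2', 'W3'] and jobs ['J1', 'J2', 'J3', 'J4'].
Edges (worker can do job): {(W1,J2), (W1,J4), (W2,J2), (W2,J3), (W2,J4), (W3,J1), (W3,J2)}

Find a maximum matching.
Matching: {(W1,J4), (W2,J3), (W3,J1)}

Maximum matching (size 3):
  W1 → J4
  W2 → J3
  W3 → J1

Each worker is assigned to at most one job, and each job to at most one worker.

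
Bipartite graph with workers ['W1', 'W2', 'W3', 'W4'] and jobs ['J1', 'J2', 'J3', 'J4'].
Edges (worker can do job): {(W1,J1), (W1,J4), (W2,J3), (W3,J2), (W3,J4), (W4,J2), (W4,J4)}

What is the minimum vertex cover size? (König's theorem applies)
Minimum vertex cover size = 4

By König's theorem: in bipartite graphs,
min vertex cover = max matching = 4

Maximum matching has size 4, so minimum vertex cover also has size 4.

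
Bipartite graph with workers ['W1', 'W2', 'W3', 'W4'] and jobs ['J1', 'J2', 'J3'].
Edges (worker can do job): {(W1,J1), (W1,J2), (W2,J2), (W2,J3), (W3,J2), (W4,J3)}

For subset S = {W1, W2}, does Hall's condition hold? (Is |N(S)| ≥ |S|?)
Yes: |N(S)| = 3, |S| = 2

Subset S = {W1, W2}
Neighbors N(S) = {J1, J2, J3}

|N(S)| = 3, |S| = 2
Hall's condition: |N(S)| ≥ |S| is satisfied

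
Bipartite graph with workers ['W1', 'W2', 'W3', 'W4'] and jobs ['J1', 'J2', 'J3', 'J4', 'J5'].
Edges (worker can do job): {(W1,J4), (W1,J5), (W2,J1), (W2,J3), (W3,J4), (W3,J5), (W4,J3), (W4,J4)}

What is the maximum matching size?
Maximum matching size = 4

Maximum matching: {(W1,J4), (W2,J1), (W3,J5), (W4,J3)}
Size: 4

This assigns 4 workers to 4 distinct jobs.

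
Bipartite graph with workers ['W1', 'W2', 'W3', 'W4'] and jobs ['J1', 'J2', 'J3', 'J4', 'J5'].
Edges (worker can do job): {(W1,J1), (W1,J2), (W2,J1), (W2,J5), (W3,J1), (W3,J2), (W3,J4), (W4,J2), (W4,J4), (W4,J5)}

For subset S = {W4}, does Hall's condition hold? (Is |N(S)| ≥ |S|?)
Yes: |N(S)| = 3, |S| = 1

Subset S = {W4}
Neighbors N(S) = {J2, J4, J5}

|N(S)| = 3, |S| = 1
Hall's condition: |N(S)| ≥ |S| is satisfied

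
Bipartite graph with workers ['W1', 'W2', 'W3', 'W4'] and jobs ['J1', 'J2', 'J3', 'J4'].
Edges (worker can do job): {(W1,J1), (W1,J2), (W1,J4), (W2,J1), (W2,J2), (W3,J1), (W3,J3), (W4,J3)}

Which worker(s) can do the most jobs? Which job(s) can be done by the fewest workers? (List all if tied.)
Most versatile: W1 (3 jobs); Least covered: J4 (1 workers)

Worker degrees (jobs they can do): W1:3, W2:2, W3:2, W4:1
Job degrees (workers who can do it): J1:3, J2:2, J3:2, J4:1

Maximum worker degree is 3, achieved by: W1
Minimum job degree is 1, achieved by: J4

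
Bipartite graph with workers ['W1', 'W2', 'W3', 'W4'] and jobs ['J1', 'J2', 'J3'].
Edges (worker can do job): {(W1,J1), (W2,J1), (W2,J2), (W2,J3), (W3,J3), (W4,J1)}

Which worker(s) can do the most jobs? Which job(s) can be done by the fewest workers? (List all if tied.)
Most versatile: W2 (3 jobs); Least covered: J2 (1 workers)

Worker degrees (jobs they can do): W1:1, W2:3, W3:1, W4:1
Job degrees (workers who can do it): J1:3, J2:1, J3:2

Maximum worker degree is 3, achieved by: W2
Minimum job degree is 1, achieved by: J2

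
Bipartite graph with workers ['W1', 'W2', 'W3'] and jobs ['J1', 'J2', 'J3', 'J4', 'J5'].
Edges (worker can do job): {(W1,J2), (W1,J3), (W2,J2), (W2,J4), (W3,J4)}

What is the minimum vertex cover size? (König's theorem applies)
Minimum vertex cover size = 3

By König's theorem: in bipartite graphs,
min vertex cover = max matching = 3

Maximum matching has size 3, so minimum vertex cover also has size 3.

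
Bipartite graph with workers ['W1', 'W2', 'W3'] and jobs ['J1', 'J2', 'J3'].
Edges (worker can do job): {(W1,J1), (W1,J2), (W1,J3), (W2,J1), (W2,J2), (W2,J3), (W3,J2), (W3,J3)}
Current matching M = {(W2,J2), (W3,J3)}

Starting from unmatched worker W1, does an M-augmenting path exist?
Yes: W1 → J1

An M-augmenting path alternates non-matching / matching edges, starting and ending at unmatched vertices.
Path: W1 → J1
(J1 is unmatched in M, so the path is augmenting.)
Flipping edges along this path would increase |M| from 2 to 3.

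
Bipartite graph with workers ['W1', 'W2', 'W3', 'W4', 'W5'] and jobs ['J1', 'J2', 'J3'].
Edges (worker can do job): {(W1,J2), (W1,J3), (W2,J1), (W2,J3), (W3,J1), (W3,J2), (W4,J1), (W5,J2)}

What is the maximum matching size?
Maximum matching size = 3

Maximum matching: {(W1,J3), (W3,J1), (W5,J2)}
Size: 3

This assigns 3 workers to 3 distinct jobs.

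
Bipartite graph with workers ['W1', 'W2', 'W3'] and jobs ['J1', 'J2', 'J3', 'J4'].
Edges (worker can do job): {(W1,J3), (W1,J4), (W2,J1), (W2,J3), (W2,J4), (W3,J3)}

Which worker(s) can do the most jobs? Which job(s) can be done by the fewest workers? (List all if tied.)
Most versatile: W2 (3 jobs); Least covered: J2 (0 workers)

Worker degrees (jobs they can do): W1:2, W2:3, W3:1
Job degrees (workers who can do it): J1:1, J2:0, J3:3, J4:2

Maximum worker degree is 3, achieved by: W2
Minimum job degree is 0, achieved by: J2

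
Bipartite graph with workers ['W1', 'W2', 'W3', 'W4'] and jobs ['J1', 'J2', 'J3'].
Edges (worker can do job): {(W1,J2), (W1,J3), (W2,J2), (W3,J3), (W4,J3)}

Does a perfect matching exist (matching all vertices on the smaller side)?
No, maximum matching has size 2 < 3

Maximum matching has size 2, need 3 for perfect matching.
Unmatched workers: ['W3', 'W2']
Unmatched jobs: ['J1']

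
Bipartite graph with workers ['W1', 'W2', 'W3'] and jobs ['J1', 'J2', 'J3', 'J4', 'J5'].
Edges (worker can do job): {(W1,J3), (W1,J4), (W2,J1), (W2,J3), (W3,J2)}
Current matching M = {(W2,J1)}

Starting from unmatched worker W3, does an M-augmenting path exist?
Yes: W3 → J2

An M-augmenting path alternates non-matching / matching edges, starting and ending at unmatched vertices.
Path: W3 → J2
(J2 is unmatched in M, so the path is augmenting.)
Flipping edges along this path would increase |M| from 1 to 2.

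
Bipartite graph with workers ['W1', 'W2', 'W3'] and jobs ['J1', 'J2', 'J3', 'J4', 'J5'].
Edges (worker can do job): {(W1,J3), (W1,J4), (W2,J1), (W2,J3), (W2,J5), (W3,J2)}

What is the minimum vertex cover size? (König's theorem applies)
Minimum vertex cover size = 3

By König's theorem: in bipartite graphs,
min vertex cover = max matching = 3

Maximum matching has size 3, so minimum vertex cover also has size 3.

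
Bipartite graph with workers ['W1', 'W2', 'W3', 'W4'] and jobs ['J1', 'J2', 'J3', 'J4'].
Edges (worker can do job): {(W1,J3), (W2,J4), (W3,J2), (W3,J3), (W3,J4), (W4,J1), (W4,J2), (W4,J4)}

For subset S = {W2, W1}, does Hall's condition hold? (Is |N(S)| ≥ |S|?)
Yes: |N(S)| = 2, |S| = 2

Subset S = {W2, W1}
Neighbors N(S) = {J3, J4}

|N(S)| = 2, |S| = 2
Hall's condition: |N(S)| ≥ |S| is satisfied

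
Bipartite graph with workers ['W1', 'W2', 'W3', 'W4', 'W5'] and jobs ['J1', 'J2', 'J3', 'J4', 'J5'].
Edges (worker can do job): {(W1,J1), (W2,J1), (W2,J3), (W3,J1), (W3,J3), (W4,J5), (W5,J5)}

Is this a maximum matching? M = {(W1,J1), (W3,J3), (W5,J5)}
Yes, size 3 is maximum

Proposed matching has size 3.
Maximum matching size for this graph: 3.

This is a maximum matching.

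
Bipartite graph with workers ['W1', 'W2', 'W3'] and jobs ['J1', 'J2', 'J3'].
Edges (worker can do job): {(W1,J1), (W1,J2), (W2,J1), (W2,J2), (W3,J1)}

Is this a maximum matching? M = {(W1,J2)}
No, size 1 is not maximum

Proposed matching has size 1.
Maximum matching size for this graph: 2.

This is NOT maximum - can be improved to size 2.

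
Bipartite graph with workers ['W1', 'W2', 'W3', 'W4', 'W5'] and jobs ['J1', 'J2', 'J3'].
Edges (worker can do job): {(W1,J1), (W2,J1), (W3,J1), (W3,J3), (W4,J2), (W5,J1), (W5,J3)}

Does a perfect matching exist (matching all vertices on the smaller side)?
Yes, perfect matching exists (size 3)

Perfect matching: {(W3,J1), (W4,J2), (W5,J3)}
All 3 vertices on the smaller side are matched.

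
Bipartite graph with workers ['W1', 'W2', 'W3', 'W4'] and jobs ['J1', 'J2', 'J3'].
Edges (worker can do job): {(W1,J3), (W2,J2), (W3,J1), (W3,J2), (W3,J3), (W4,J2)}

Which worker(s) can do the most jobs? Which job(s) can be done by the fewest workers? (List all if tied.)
Most versatile: W3 (3 jobs); Least covered: J1 (1 workers)

Worker degrees (jobs they can do): W1:1, W2:1, W3:3, W4:1
Job degrees (workers who can do it): J1:1, J2:3, J3:2

Maximum worker degree is 3, achieved by: W3
Minimum job degree is 1, achieved by: J1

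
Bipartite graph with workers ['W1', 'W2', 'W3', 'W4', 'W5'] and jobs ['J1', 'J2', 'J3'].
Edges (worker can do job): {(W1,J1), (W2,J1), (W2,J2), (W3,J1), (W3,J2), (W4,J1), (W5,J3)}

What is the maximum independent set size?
Maximum independent set = 5

By König's theorem:
- Min vertex cover = Max matching = 3
- Max independent set = Total vertices - Min vertex cover
- Max independent set = 8 - 3 = 5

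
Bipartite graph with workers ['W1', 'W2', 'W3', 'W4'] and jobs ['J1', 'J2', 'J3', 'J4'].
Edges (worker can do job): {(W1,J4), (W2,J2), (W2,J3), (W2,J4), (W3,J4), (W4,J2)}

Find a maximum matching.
Matching: {(W2,J3), (W3,J4), (W4,J2)}

Maximum matching (size 3):
  W2 → J3
  W3 → J4
  W4 → J2

Each worker is assigned to at most one job, and each job to at most one worker.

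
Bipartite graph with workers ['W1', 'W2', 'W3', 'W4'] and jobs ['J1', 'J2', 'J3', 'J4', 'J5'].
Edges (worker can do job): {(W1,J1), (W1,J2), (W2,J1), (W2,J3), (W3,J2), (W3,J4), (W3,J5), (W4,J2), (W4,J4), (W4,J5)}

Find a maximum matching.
Matching: {(W1,J1), (W2,J3), (W3,J2), (W4,J4)}

Maximum matching (size 4):
  W1 → J1
  W2 → J3
  W3 → J2
  W4 → J4

Each worker is assigned to at most one job, and each job to at most one worker.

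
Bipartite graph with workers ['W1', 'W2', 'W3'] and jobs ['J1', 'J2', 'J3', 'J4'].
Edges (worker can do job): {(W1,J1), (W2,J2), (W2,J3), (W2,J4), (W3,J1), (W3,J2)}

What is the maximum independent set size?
Maximum independent set = 4

By König's theorem:
- Min vertex cover = Max matching = 3
- Max independent set = Total vertices - Min vertex cover
- Max independent set = 7 - 3 = 4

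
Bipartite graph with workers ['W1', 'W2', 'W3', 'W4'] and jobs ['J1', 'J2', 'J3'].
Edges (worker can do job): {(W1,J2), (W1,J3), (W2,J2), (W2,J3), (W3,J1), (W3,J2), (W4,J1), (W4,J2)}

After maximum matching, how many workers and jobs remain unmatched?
Unmatched: 1 workers, 0 jobs

Maximum matching size: 3
Workers: 4 total, 3 matched, 1 unmatched
Jobs: 3 total, 3 matched, 0 unmatched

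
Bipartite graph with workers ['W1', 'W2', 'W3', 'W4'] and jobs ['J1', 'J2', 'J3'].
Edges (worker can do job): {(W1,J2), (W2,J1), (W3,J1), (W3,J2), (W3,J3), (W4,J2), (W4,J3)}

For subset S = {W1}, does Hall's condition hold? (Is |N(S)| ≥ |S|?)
Yes: |N(S)| = 1, |S| = 1

Subset S = {W1}
Neighbors N(S) = {J2}

|N(S)| = 1, |S| = 1
Hall's condition: |N(S)| ≥ |S| is satisfied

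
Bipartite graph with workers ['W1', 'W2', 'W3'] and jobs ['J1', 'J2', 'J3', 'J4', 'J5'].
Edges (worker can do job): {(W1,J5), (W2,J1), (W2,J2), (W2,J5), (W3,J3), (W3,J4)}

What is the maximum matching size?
Maximum matching size = 3

Maximum matching: {(W1,J5), (W2,J2), (W3,J3)}
Size: 3

This assigns 3 workers to 3 distinct jobs.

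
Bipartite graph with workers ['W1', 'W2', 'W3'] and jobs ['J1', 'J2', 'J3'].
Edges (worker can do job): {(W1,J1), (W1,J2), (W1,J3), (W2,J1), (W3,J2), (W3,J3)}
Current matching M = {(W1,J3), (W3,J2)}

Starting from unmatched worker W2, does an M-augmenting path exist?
Yes: W2 → J1

An M-augmenting path alternates non-matching / matching edges, starting and ending at unmatched vertices.
Path: W2 → J1
(J1 is unmatched in M, so the path is augmenting.)
Flipping edges along this path would increase |M| from 2 to 3.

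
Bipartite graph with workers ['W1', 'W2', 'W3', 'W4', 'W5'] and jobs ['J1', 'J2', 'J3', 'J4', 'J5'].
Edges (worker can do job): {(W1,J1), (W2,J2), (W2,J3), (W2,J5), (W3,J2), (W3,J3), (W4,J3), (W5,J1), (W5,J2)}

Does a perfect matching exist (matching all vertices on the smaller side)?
No, maximum matching has size 4 < 5

Maximum matching has size 4, need 5 for perfect matching.
Unmatched workers: ['W1']
Unmatched jobs: ['J4']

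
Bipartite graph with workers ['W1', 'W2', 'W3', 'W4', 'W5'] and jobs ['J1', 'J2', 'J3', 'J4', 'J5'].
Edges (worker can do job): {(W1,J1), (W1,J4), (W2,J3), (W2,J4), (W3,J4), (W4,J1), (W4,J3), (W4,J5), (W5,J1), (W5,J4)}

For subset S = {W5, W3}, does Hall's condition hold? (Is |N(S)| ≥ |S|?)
Yes: |N(S)| = 2, |S| = 2

Subset S = {W5, W3}
Neighbors N(S) = {J1, J4}

|N(S)| = 2, |S| = 2
Hall's condition: |N(S)| ≥ |S| is satisfied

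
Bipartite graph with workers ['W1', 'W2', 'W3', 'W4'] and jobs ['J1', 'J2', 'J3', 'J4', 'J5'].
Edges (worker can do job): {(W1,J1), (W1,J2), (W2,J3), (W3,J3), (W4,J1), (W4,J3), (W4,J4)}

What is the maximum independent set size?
Maximum independent set = 6

By König's theorem:
- Min vertex cover = Max matching = 3
- Max independent set = Total vertices - Min vertex cover
- Max independent set = 9 - 3 = 6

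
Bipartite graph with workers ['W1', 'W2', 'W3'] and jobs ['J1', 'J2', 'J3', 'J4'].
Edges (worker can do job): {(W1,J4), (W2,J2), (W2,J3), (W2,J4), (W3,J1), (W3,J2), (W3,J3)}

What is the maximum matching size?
Maximum matching size = 3

Maximum matching: {(W1,J4), (W2,J3), (W3,J2)}
Size: 3

This assigns 3 workers to 3 distinct jobs.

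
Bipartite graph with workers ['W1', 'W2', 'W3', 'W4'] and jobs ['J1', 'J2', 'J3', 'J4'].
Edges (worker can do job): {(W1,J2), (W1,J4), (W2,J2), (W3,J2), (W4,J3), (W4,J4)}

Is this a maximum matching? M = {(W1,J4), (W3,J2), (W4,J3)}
Yes, size 3 is maximum

Proposed matching has size 3.
Maximum matching size for this graph: 3.

This is a maximum matching.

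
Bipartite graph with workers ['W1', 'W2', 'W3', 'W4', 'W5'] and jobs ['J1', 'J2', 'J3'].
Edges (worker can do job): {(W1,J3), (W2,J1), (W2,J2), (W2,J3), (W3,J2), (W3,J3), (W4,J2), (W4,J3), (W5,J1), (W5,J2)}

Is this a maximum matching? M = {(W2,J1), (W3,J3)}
No, size 2 is not maximum

Proposed matching has size 2.
Maximum matching size for this graph: 3.

This is NOT maximum - can be improved to size 3.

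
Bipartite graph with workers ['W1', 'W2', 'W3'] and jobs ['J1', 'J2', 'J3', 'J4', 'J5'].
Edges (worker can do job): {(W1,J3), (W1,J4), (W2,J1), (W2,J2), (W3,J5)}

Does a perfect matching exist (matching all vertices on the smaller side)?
Yes, perfect matching exists (size 3)

Perfect matching: {(W1,J3), (W2,J1), (W3,J5)}
All 3 vertices on the smaller side are matched.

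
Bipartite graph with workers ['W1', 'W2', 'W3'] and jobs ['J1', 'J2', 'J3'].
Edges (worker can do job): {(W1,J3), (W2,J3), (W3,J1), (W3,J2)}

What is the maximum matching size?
Maximum matching size = 2

Maximum matching: {(W1,J3), (W3,J2)}
Size: 2

This assigns 2 workers to 2 distinct jobs.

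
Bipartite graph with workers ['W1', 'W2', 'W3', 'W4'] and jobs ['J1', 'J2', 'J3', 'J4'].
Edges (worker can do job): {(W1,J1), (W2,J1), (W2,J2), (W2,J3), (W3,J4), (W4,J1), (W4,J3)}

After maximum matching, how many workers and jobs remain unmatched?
Unmatched: 0 workers, 0 jobs

Maximum matching size: 4
Workers: 4 total, 4 matched, 0 unmatched
Jobs: 4 total, 4 matched, 0 unmatched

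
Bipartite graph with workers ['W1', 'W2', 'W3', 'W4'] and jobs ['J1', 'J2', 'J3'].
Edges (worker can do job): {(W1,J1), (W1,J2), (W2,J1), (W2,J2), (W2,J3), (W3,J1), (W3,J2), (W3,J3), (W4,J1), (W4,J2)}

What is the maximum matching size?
Maximum matching size = 3

Maximum matching: {(W1,J2), (W3,J3), (W4,J1)}
Size: 3

This assigns 3 workers to 3 distinct jobs.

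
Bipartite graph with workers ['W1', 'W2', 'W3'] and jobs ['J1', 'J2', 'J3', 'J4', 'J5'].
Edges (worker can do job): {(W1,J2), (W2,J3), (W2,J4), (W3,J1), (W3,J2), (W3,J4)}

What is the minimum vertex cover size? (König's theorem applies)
Minimum vertex cover size = 3

By König's theorem: in bipartite graphs,
min vertex cover = max matching = 3

Maximum matching has size 3, so minimum vertex cover also has size 3.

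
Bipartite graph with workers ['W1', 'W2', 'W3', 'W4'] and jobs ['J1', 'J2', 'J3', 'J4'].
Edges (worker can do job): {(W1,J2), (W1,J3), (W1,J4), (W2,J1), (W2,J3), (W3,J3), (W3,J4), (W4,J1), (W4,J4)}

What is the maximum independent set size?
Maximum independent set = 4

By König's theorem:
- Min vertex cover = Max matching = 4
- Max independent set = Total vertices - Min vertex cover
- Max independent set = 8 - 4 = 4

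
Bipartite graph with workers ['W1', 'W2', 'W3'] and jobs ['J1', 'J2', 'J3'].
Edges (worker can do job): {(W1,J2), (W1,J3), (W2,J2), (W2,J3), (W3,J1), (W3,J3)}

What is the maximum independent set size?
Maximum independent set = 3

By König's theorem:
- Min vertex cover = Max matching = 3
- Max independent set = Total vertices - Min vertex cover
- Max independent set = 6 - 3 = 3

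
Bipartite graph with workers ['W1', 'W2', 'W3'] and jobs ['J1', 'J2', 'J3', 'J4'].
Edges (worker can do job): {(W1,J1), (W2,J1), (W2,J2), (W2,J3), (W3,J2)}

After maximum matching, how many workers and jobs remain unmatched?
Unmatched: 0 workers, 1 jobs

Maximum matching size: 3
Workers: 3 total, 3 matched, 0 unmatched
Jobs: 4 total, 3 matched, 1 unmatched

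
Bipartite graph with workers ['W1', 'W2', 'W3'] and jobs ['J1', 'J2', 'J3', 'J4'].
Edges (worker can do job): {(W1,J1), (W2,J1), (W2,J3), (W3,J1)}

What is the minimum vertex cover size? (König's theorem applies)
Minimum vertex cover size = 2

By König's theorem: in bipartite graphs,
min vertex cover = max matching = 2

Maximum matching has size 2, so minimum vertex cover also has size 2.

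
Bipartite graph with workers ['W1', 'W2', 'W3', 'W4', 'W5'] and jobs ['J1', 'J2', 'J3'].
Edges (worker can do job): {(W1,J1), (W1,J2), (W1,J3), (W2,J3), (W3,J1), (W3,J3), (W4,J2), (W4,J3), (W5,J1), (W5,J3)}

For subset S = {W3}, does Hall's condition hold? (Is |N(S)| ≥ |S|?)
Yes: |N(S)| = 2, |S| = 1

Subset S = {W3}
Neighbors N(S) = {J1, J3}

|N(S)| = 2, |S| = 1
Hall's condition: |N(S)| ≥ |S| is satisfied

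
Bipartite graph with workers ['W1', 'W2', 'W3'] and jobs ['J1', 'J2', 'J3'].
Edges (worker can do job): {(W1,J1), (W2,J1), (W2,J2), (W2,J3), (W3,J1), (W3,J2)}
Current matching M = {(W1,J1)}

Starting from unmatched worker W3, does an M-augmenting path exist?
Yes: W3 → J2

An M-augmenting path alternates non-matching / matching edges, starting and ending at unmatched vertices.
Path: W3 → J2
(J2 is unmatched in M, so the path is augmenting.)
Flipping edges along this path would increase |M| from 1 to 2.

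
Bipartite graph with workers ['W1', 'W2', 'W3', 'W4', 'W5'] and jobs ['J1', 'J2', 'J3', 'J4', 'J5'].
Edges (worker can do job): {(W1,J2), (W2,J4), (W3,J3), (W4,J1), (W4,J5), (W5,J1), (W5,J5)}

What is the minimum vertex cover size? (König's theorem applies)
Minimum vertex cover size = 5

By König's theorem: in bipartite graphs,
min vertex cover = max matching = 5

Maximum matching has size 5, so minimum vertex cover also has size 5.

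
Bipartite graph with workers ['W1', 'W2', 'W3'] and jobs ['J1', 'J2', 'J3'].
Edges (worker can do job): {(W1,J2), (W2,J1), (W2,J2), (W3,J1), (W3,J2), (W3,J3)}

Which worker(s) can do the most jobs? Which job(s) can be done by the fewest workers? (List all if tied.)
Most versatile: W3 (3 jobs); Least covered: J3 (1 workers)

Worker degrees (jobs they can do): W1:1, W2:2, W3:3
Job degrees (workers who can do it): J1:2, J2:3, J3:1

Maximum worker degree is 3, achieved by: W3
Minimum job degree is 1, achieved by: J3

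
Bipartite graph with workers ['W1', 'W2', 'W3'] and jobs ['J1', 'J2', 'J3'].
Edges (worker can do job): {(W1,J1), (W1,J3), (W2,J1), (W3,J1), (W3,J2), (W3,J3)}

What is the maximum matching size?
Maximum matching size = 3

Maximum matching: {(W1,J3), (W2,J1), (W3,J2)}
Size: 3

This assigns 3 workers to 3 distinct jobs.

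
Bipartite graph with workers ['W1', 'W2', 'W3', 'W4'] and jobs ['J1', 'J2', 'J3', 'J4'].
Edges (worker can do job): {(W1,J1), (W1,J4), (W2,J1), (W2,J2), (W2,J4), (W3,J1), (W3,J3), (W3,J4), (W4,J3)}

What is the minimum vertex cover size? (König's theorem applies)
Minimum vertex cover size = 4

By König's theorem: in bipartite graphs,
min vertex cover = max matching = 4

Maximum matching has size 4, so minimum vertex cover also has size 4.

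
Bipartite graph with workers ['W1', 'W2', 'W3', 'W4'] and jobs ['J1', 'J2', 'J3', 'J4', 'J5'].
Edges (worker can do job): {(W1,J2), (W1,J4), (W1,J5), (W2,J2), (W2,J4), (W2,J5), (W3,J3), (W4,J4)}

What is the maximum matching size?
Maximum matching size = 4

Maximum matching: {(W1,J5), (W2,J2), (W3,J3), (W4,J4)}
Size: 4

This assigns 4 workers to 4 distinct jobs.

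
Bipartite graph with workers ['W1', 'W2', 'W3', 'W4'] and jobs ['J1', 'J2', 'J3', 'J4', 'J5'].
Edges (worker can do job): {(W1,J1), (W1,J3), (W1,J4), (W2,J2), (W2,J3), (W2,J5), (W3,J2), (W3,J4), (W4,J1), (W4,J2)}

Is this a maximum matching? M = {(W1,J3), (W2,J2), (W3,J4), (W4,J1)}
Yes, size 4 is maximum

Proposed matching has size 4.
Maximum matching size for this graph: 4.

This is a maximum matching.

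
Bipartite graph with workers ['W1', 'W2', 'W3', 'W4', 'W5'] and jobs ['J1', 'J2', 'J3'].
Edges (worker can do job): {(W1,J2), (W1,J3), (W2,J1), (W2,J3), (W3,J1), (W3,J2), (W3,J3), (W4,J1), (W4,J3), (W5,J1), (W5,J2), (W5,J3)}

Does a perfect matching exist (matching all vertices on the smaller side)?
Yes, perfect matching exists (size 3)

Perfect matching: {(W3,J3), (W4,J1), (W5,J2)}
All 3 vertices on the smaller side are matched.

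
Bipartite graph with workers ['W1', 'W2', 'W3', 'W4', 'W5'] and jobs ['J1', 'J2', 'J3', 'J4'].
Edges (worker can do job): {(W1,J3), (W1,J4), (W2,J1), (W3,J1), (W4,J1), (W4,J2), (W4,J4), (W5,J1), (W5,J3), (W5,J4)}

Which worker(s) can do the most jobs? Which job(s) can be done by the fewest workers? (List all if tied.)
Most versatile: W4, W5 (3 jobs); Least covered: J2 (1 workers)

Worker degrees (jobs they can do): W1:2, W2:1, W3:1, W4:3, W5:3
Job degrees (workers who can do it): J1:4, J2:1, J3:2, J4:3

Maximum worker degree is 3, achieved by: W4, W5
Minimum job degree is 1, achieved by: J2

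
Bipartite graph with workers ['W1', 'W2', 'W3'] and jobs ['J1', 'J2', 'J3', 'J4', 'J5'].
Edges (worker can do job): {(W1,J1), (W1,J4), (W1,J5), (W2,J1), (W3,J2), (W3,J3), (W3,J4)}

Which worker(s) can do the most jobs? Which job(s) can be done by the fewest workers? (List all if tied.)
Most versatile: W1, W3 (3 jobs); Least covered: J2, J3, J5 (1 workers)

Worker degrees (jobs they can do): W1:3, W2:1, W3:3
Job degrees (workers who can do it): J1:2, J2:1, J3:1, J4:2, J5:1

Maximum worker degree is 3, achieved by: W1, W3
Minimum job degree is 1, achieved by: J2, J3, J5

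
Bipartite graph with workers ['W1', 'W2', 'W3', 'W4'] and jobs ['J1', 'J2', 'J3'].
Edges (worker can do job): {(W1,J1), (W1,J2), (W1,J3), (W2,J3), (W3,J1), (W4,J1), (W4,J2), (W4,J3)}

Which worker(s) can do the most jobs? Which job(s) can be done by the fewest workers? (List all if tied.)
Most versatile: W1, W4 (3 jobs); Least covered: J2 (2 workers)

Worker degrees (jobs they can do): W1:3, W2:1, W3:1, W4:3
Job degrees (workers who can do it): J1:3, J2:2, J3:3

Maximum worker degree is 3, achieved by: W1, W4
Minimum job degree is 2, achieved by: J2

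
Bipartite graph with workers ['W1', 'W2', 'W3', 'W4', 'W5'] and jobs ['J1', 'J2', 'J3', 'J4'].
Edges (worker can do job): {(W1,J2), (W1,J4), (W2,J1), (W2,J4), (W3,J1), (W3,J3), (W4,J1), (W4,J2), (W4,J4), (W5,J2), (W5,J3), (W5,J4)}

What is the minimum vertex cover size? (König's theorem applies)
Minimum vertex cover size = 4

By König's theorem: in bipartite graphs,
min vertex cover = max matching = 4

Maximum matching has size 4, so minimum vertex cover also has size 4.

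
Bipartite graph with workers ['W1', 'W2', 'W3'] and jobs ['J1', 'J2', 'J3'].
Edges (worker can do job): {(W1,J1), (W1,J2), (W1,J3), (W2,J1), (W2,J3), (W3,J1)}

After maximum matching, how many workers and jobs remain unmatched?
Unmatched: 0 workers, 0 jobs

Maximum matching size: 3
Workers: 3 total, 3 matched, 0 unmatched
Jobs: 3 total, 3 matched, 0 unmatched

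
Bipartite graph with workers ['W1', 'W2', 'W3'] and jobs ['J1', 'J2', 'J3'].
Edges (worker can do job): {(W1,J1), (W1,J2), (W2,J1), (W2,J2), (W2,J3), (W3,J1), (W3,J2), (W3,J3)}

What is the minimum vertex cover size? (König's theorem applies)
Minimum vertex cover size = 3

By König's theorem: in bipartite graphs,
min vertex cover = max matching = 3

Maximum matching has size 3, so minimum vertex cover also has size 3.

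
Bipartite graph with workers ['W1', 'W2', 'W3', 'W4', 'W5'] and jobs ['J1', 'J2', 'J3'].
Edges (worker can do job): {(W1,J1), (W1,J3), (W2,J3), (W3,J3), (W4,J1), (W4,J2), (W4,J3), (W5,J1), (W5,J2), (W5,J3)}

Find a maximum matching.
Matching: {(W3,J3), (W4,J1), (W5,J2)}

Maximum matching (size 3):
  W3 → J3
  W4 → J1
  W5 → J2

Each worker is assigned to at most one job, and each job to at most one worker.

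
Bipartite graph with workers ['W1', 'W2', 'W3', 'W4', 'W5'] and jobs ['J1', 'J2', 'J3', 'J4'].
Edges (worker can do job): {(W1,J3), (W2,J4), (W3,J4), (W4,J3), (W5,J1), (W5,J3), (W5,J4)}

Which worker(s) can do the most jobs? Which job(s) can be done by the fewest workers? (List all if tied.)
Most versatile: W5 (3 jobs); Least covered: J2 (0 workers)

Worker degrees (jobs they can do): W1:1, W2:1, W3:1, W4:1, W5:3
Job degrees (workers who can do it): J1:1, J2:0, J3:3, J4:3

Maximum worker degree is 3, achieved by: W5
Minimum job degree is 0, achieved by: J2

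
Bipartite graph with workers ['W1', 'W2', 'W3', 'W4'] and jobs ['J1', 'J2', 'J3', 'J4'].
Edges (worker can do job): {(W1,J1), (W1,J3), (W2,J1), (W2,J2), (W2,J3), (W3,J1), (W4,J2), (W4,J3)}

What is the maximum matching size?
Maximum matching size = 3

Maximum matching: {(W1,J3), (W3,J1), (W4,J2)}
Size: 3

This assigns 3 workers to 3 distinct jobs.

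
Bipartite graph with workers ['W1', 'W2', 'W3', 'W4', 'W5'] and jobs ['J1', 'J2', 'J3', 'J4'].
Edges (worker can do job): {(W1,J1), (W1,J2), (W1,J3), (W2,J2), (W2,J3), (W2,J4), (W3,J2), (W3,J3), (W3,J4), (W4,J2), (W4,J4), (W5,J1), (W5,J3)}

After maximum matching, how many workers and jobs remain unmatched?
Unmatched: 1 workers, 0 jobs

Maximum matching size: 4
Workers: 5 total, 4 matched, 1 unmatched
Jobs: 4 total, 4 matched, 0 unmatched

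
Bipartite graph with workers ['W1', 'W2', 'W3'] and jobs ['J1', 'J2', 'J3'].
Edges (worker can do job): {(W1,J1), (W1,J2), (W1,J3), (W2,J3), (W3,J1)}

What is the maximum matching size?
Maximum matching size = 3

Maximum matching: {(W1,J2), (W2,J3), (W3,J1)}
Size: 3

This assigns 3 workers to 3 distinct jobs.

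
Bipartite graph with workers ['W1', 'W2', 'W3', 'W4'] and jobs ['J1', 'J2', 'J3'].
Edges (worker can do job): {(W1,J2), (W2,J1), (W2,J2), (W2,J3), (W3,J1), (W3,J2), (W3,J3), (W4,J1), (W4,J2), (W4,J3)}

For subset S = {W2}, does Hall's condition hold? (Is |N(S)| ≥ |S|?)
Yes: |N(S)| = 3, |S| = 1

Subset S = {W2}
Neighbors N(S) = {J1, J2, J3}

|N(S)| = 3, |S| = 1
Hall's condition: |N(S)| ≥ |S| is satisfied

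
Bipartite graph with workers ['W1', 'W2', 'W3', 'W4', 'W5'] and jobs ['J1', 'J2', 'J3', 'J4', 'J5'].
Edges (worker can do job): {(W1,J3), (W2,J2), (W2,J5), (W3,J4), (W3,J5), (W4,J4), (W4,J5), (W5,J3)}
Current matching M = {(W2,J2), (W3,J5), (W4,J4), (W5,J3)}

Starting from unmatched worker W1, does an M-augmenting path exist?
No augmenting path from W1

Alternating search from W1 reaches jobs: {J3}.
Every reachable job is already matched in M, and following those matched edges back to workers exposes no further unvisited jobs.
No M-augmenting path from W1 exists.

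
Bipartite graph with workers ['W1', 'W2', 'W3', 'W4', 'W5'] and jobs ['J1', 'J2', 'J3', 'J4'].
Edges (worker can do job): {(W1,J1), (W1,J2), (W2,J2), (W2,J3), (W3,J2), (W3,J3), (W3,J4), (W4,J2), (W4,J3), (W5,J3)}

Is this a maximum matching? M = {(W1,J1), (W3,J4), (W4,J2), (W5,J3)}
Yes, size 4 is maximum

Proposed matching has size 4.
Maximum matching size for this graph: 4.

This is a maximum matching.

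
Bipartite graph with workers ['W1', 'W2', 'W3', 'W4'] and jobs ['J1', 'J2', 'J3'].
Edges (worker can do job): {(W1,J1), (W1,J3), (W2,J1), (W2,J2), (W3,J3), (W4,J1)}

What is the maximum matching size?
Maximum matching size = 3

Maximum matching: {(W2,J2), (W3,J3), (W4,J1)}
Size: 3

This assigns 3 workers to 3 distinct jobs.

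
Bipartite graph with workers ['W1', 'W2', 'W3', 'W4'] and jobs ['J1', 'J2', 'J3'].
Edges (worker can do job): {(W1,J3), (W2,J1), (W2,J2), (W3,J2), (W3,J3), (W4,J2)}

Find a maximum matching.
Matching: {(W2,J1), (W3,J3), (W4,J2)}

Maximum matching (size 3):
  W2 → J1
  W3 → J3
  W4 → J2

Each worker is assigned to at most one job, and each job to at most one worker.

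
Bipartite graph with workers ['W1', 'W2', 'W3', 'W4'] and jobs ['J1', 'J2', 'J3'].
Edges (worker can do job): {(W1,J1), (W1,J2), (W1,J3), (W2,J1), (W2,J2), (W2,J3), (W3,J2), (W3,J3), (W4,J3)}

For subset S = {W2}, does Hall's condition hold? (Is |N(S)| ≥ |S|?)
Yes: |N(S)| = 3, |S| = 1

Subset S = {W2}
Neighbors N(S) = {J1, J2, J3}

|N(S)| = 3, |S| = 1
Hall's condition: |N(S)| ≥ |S| is satisfied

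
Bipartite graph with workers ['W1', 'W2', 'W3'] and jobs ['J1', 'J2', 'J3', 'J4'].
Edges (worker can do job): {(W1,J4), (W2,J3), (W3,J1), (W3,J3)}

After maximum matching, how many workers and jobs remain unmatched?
Unmatched: 0 workers, 1 jobs

Maximum matching size: 3
Workers: 3 total, 3 matched, 0 unmatched
Jobs: 4 total, 3 matched, 1 unmatched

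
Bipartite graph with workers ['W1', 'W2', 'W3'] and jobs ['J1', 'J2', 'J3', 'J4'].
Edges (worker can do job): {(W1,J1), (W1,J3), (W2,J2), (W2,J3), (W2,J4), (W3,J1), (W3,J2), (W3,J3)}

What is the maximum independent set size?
Maximum independent set = 4

By König's theorem:
- Min vertex cover = Max matching = 3
- Max independent set = Total vertices - Min vertex cover
- Max independent set = 7 - 3 = 4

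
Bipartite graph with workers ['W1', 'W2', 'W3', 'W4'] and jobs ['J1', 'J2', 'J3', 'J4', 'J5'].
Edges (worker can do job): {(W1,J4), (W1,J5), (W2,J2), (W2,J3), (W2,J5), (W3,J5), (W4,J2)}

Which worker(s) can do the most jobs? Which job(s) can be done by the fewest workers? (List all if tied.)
Most versatile: W2 (3 jobs); Least covered: J1 (0 workers)

Worker degrees (jobs they can do): W1:2, W2:3, W3:1, W4:1
Job degrees (workers who can do it): J1:0, J2:2, J3:1, J4:1, J5:3

Maximum worker degree is 3, achieved by: W2
Minimum job degree is 0, achieved by: J1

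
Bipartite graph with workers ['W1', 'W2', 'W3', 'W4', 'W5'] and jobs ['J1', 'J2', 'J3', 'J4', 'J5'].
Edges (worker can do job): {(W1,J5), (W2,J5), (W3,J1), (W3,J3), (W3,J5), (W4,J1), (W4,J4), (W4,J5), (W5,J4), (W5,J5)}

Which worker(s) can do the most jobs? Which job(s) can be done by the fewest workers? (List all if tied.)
Most versatile: W3, W4 (3 jobs); Least covered: J2 (0 workers)

Worker degrees (jobs they can do): W1:1, W2:1, W3:3, W4:3, W5:2
Job degrees (workers who can do it): J1:2, J2:0, J3:1, J4:2, J5:5

Maximum worker degree is 3, achieved by: W3, W4
Minimum job degree is 0, achieved by: J2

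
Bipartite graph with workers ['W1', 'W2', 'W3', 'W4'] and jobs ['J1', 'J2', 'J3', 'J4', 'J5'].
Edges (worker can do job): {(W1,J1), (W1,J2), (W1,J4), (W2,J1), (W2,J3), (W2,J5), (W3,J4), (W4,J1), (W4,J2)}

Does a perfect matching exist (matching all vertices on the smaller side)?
Yes, perfect matching exists (size 4)

Perfect matching: {(W1,J1), (W2,J5), (W3,J4), (W4,J2)}
All 4 vertices on the smaller side are matched.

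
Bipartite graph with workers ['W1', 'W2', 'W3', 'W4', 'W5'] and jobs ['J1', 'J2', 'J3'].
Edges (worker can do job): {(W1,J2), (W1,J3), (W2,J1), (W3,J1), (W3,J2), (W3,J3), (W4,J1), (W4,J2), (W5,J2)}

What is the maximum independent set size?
Maximum independent set = 5

By König's theorem:
- Min vertex cover = Max matching = 3
- Max independent set = Total vertices - Min vertex cover
- Max independent set = 8 - 3 = 5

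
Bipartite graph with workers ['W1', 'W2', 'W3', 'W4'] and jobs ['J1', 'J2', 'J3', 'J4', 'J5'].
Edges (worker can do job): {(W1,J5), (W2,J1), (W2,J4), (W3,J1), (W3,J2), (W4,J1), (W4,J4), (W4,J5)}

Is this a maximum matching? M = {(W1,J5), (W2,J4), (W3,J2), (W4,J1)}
Yes, size 4 is maximum

Proposed matching has size 4.
Maximum matching size for this graph: 4.

This is a maximum matching.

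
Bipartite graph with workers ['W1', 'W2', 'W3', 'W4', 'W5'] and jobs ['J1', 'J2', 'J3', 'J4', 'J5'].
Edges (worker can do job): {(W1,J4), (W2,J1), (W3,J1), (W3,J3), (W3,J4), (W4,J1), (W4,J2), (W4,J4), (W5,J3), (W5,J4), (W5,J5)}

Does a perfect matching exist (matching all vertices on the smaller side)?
Yes, perfect matching exists (size 5)

Perfect matching: {(W1,J4), (W2,J1), (W3,J3), (W4,J2), (W5,J5)}
All 5 vertices on the smaller side are matched.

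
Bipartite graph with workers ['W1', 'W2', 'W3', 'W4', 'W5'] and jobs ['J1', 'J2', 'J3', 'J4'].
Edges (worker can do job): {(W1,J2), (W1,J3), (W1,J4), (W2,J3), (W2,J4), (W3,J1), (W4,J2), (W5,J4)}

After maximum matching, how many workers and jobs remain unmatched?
Unmatched: 1 workers, 0 jobs

Maximum matching size: 4
Workers: 5 total, 4 matched, 1 unmatched
Jobs: 4 total, 4 matched, 0 unmatched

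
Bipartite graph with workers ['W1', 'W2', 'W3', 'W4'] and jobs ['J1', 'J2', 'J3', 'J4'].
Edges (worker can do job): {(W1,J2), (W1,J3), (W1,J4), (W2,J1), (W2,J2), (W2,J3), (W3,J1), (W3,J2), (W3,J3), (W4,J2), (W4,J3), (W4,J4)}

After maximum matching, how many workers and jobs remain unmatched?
Unmatched: 0 workers, 0 jobs

Maximum matching size: 4
Workers: 4 total, 4 matched, 0 unmatched
Jobs: 4 total, 4 matched, 0 unmatched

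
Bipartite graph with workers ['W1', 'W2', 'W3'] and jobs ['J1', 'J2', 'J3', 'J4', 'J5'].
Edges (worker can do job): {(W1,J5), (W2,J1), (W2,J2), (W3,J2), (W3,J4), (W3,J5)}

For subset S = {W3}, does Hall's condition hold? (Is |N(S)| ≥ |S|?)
Yes: |N(S)| = 3, |S| = 1

Subset S = {W3}
Neighbors N(S) = {J2, J4, J5}

|N(S)| = 3, |S| = 1
Hall's condition: |N(S)| ≥ |S| is satisfied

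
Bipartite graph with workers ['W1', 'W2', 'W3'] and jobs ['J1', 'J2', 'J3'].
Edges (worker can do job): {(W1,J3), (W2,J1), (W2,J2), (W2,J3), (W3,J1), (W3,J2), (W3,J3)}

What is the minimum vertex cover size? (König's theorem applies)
Minimum vertex cover size = 3

By König's theorem: in bipartite graphs,
min vertex cover = max matching = 3

Maximum matching has size 3, so minimum vertex cover also has size 3.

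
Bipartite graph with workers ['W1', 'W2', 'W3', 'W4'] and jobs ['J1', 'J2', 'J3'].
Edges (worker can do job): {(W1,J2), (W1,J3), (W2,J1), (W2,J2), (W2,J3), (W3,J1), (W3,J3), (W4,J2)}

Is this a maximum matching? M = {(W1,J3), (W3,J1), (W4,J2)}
Yes, size 3 is maximum

Proposed matching has size 3.
Maximum matching size for this graph: 3.

This is a maximum matching.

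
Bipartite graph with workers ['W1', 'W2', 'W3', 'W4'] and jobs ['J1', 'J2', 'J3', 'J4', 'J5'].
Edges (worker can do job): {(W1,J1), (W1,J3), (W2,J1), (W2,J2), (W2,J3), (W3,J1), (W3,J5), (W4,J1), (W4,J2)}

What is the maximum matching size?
Maximum matching size = 4

Maximum matching: {(W1,J3), (W2,J1), (W3,J5), (W4,J2)}
Size: 4

This assigns 4 workers to 4 distinct jobs.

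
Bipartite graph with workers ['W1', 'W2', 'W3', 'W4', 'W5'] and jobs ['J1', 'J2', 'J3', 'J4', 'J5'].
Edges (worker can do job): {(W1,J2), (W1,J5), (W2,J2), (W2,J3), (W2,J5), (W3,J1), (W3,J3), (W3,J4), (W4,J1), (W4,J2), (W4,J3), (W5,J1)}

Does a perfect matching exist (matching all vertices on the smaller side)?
Yes, perfect matching exists (size 5)

Perfect matching: {(W1,J5), (W2,J3), (W3,J4), (W4,J2), (W5,J1)}
All 5 vertices on the smaller side are matched.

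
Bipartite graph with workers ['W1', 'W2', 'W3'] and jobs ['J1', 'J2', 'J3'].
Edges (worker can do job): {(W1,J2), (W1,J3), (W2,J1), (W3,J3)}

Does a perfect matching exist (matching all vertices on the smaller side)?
Yes, perfect matching exists (size 3)

Perfect matching: {(W1,J2), (W2,J1), (W3,J3)}
All 3 vertices on the smaller side are matched.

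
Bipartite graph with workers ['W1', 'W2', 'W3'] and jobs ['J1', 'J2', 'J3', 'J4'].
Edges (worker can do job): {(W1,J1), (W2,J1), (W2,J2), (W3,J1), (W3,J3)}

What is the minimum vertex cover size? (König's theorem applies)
Minimum vertex cover size = 3

By König's theorem: in bipartite graphs,
min vertex cover = max matching = 3

Maximum matching has size 3, so minimum vertex cover also has size 3.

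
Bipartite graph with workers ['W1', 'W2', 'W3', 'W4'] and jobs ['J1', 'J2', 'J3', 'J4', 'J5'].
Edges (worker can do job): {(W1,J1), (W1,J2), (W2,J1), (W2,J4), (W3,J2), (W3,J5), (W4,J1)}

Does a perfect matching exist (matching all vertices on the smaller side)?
Yes, perfect matching exists (size 4)

Perfect matching: {(W1,J2), (W2,J4), (W3,J5), (W4,J1)}
All 4 vertices on the smaller side are matched.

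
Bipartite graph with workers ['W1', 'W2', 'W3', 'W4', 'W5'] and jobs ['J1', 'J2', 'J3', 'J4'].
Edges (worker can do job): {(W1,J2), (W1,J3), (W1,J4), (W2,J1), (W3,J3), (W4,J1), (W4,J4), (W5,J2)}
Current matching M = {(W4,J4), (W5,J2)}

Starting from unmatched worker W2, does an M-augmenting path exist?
Yes: W2 → J1

An M-augmenting path alternates non-matching / matching edges, starting and ending at unmatched vertices.
Path: W2 → J1
(J1 is unmatched in M, so the path is augmenting.)
Flipping edges along this path would increase |M| from 2 to 3.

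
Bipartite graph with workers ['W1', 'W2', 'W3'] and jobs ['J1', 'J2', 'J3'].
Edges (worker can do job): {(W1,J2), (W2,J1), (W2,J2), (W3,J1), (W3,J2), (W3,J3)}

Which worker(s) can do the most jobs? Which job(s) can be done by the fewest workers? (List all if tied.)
Most versatile: W3 (3 jobs); Least covered: J3 (1 workers)

Worker degrees (jobs they can do): W1:1, W2:2, W3:3
Job degrees (workers who can do it): J1:2, J2:3, J3:1

Maximum worker degree is 3, achieved by: W3
Minimum job degree is 1, achieved by: J3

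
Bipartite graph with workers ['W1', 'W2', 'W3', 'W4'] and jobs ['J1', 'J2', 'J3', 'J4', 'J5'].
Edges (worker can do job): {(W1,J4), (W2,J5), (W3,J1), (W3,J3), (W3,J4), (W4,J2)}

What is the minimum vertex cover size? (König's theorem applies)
Minimum vertex cover size = 4

By König's theorem: in bipartite graphs,
min vertex cover = max matching = 4

Maximum matching has size 4, so minimum vertex cover also has size 4.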